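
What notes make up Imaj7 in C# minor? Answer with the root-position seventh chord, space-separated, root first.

C# E# G# B#

The root, C#, is scale degree 1 — the same note in C# minor and C# major; only the chord quality changes. In C# major the chord on C# is C#–E#–G#–B#.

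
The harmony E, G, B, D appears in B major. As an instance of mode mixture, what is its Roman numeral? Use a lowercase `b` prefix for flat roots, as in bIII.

iv7

E is scale degree 4 in B major. Diatonically B major has E (IV) on that degree; E–G–B–D is instead the minor-seventh chord native to B minor, so it takes the label iv7.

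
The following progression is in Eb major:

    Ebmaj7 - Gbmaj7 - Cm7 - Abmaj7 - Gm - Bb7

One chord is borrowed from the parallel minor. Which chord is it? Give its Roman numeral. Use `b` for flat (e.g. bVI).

In Eb major the diatonic chords are Eb, Fm, Gm, Ab, Bb, Cm, Ddim. Of the given chords, Ebmaj7, Cm7, Abmaj7, Gm and Bb7 are diatonic. Gbmaj7 (Gb–Bb–Db–F) is not: scale degree 3 in Eb major carries Gm (iii). In Eb minor the chord on that degree is Gbmaj7, so here it functions as bIIImaj7, borrowed from the parallel minor.

bIIImaj7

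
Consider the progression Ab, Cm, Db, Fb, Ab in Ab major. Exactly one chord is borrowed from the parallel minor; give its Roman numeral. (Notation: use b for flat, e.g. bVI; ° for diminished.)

The diatonic triads in Ab major are Ab, Bbm, Cm, Db, Eb, Fm, Gdim. Of the given chords, Ab, Cm and Db are diatonic. But Fb (Fb–Ab–Cb) is foreign: the diatonic vi on degree 6 is Fm, whereas Fb comes from Ab minor. It is labeled bVI.

bVI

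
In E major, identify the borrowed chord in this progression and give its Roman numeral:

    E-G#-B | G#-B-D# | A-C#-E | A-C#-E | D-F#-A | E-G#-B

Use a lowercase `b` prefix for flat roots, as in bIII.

bVII

The diatonic triads in E major are E, F#m, G#m, A, B, C#m, D#dim. E–G#–B = E, G#–B–D# = G#m and A–C#–E = A are all diatonic. D–F#–A doesn't fit — on degree 7 E major would have D#dim (vii°). D is the degree-7 chord of E minor, so it is the borrowed bVII.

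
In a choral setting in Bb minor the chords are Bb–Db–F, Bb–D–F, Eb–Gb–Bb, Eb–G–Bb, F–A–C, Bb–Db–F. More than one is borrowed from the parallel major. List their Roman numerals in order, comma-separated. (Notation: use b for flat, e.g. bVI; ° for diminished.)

Bb minor has the diatonic set Bbm, Cdim, Db, Ebm, F, Gb, Ab (with V from harmonic minor). Bb–Db–F = Bbm, Eb–Gb–Bb = Ebm and F–A–C = F all belong to that set. Bb–D–F is not: scale degree 1 in Bb minor carries Bbm (i). In Bb major the chord on that degree is Bb, so here it functions as I, borrowed from the parallel major. But Eb–G–Bb is foreign: the diatonic iv on degree 4 is Ebm, whereas Eb comes from Bb major. It is labeled IV.

I, IV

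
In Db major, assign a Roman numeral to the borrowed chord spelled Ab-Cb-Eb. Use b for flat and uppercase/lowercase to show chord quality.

v

The root Ab is the diatonic 5th degree of Db major; the borrowing shows in the chord quality. The diatonic chord on degree 5 would be Ab (V), but Ab–Cb–Eb is the minor chord from Db minor. As a borrowed chord it is labeled v.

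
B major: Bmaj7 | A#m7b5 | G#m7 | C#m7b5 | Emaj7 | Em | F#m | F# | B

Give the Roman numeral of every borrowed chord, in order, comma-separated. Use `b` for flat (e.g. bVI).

iiø7, iv, v

The diatonic triads in B major are B, C#m, D#m, E, F#, G#m, A#dim. Bmaj7, A#m7b5, G#m7, Emaj7, F# and B are all diatonic. C#m7b5 (C#–E–G–B) is not: scale degree 2 in B major carries C#m (ii). In B minor the chord on that degree is C#m7b5, so here it functions as iiø7, borrowed from the parallel minor. But Em (E–G–B) is foreign: the diatonic IV on degree 4 is E, whereas Em comes from B minor. It is labeled iv. But F#m (F#–A–C#) is foreign: the diatonic V on degree 5 is F#, whereas F#m comes from B minor. It is labeled v.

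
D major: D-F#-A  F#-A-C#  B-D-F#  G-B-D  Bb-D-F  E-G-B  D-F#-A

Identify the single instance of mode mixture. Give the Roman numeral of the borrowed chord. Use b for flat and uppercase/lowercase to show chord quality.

bVI

The diatonic triads in D major are D, Em, F#m, G, A, Bm, C#dim. D–F#–A = D, F#–A–C# = F#m, B–D–F# = Bm, G–B–D = G and E–G–B = Em are all diatonic. But Bb–D–F is foreign: the diatonic vi on degree 6 is Bm, whereas Bb comes from D minor. It is labeled bVI.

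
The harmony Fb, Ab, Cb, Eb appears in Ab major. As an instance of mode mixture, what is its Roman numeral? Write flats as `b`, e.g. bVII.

bVImaj7

The root Fb is the lowered 6th scale degree — diatonically Ab major has F there. Fb–Ab–Cb–Eb is a major-seventh chord — the form found in Ab minor, not the diatonic vi (Fm). Borrowed into Ab major it is written bVImaj7.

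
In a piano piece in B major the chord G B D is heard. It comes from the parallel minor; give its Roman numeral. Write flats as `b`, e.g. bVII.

G is the lowered form of scale degree 6 in B major (the diatonic degree 6 is G#). The diatonic chord on degree 6 would be G#m (vi), but G–B–D is the major chord from B minor. As a borrowed chord it is labeled bVI.

bVI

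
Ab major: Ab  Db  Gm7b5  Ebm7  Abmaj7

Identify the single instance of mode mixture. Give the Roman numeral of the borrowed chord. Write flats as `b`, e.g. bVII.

v7

In Ab major the diatonic chords are Ab, Bbm, Cm, Db, Eb, Fm, Gdim. Of the given chords, Ab, Db, Gm7b5 and Abmaj7 are diatonic. Ebm7 (Eb–Gb–Bb–Db) doesn't fit — on degree 5 Ab major would have Eb (V). Ebm7 is the degree-5 chord of Ab minor, so it is the borrowed v7.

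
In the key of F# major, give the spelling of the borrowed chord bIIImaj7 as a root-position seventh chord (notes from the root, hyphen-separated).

A-C#-E-G#

The root of bIIImaj7 is the lowered 3rd degree: A# becomes A. In F# minor the chord on A is A–C#–E–G#.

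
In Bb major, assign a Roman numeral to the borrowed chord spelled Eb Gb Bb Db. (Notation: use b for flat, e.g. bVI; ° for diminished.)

iv7

Eb is scale degree 4 in Bb major. Eb–Gb–Bb–Db is a minor-seventh chord — the form found in Bb minor, not the diatonic IV (Eb). Borrowed into Bb major it is written iv7.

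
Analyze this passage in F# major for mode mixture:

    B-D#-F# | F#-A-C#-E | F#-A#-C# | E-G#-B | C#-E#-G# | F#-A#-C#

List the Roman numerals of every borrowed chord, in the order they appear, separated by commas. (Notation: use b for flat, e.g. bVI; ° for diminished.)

F# major has the diatonic set F#, G#m, A#m, B, C#, D#m, E#dim. B–D#–F# = B, F#–A#–C# = F# and C#–E#–G# = C# are all diatonic. But F#–A–C#–E is foreign: the diatonic I on degree 1 is F#, whereas F#m7 comes from F# minor. It is labeled i7. E–G#–B doesn't fit — on degree 7 F# major would have E#dim (vii°). E is the degree-7 chord of F# minor, so it is the borrowed bVII.

i7, bVII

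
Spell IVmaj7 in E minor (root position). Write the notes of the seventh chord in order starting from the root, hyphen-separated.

IVmaj7 is built on scale degree 4, which is A in both E minor and its parallel. In E major the chord on A is A–C#–E–G#.

A-C#-E-G#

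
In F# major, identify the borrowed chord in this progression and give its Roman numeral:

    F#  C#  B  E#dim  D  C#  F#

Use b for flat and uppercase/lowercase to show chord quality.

In F# major the diatonic chords are F#, G#m, A#m, B, C#, D#m, E#dim. Of the given chords, F#, C#, B and E#dim are diatonic. D (D–F#–A) doesn't fit — on degree 6 F# major would have D#m (vi). D is the degree-6 chord of F# minor, so it is the borrowed bVI.

bVI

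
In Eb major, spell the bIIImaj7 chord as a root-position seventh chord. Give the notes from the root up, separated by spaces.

Gb Bb Db F

Scale degree 3 in Eb major is G. bIIImaj7 uses the lowered form, Gb, taken from Eb minor. Stacking thirds in Eb minor on Gb gives Gb–Bb–Db–F.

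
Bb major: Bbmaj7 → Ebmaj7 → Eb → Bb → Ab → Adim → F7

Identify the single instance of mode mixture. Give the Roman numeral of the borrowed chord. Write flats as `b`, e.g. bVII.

bVII

The diatonic triads in Bb major are Bb, Cm, Dm, Eb, F, Gm, Adim. Bbmaj7, Ebmaj7, Eb, Bb, Adim and F7 are all diatonic. Ab (Ab–C–Eb) doesn't fit — on degree 7 Bb major would have Adim (vii°). Ab is the degree-7 chord of Bb minor, so it is the borrowed bVII.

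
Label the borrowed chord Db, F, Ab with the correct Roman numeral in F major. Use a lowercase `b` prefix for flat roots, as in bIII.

In F major scale degree 6 is D; Db is its lowered form, from F minor. Diatonically F major has Dm (vi) on that degree; Db–F–Ab is instead the major chord native to F minor, so it takes the label bVI.

bVI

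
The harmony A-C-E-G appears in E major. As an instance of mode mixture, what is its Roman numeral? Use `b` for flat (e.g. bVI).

A is scale degree 4 in E major. Diatonically E major has A (IV) on that degree; A–C–E–G is instead the minor-seventh chord native to E minor, so it takes the label iv7.

iv7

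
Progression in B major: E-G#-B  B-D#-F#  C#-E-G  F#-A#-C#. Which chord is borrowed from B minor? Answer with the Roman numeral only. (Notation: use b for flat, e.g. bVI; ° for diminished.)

ii°

In B major the diatonic chords are B, C#m, D#m, E, F#, G#m, A#dim. E–G#–B = E, B–D#–F# = B and F#–A#–C# = F# all belong to that set. But C#–E–G is foreign: the diatonic ii on degree 2 is C#m, whereas C#dim comes from B minor. It is labeled ii°.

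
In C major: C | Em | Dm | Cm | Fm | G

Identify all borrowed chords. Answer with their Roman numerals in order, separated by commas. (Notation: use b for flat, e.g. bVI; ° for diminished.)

C major has the diatonic set C, Dm, Em, F, G, Am, Bdim. C, Em, Dm and G all belong to that set. Cm (C–Eb–G) is not: scale degree 1 in C major carries C (I). In C minor the chord on that degree is Cm, so here it functions as i, borrowed from the parallel minor. But Fm (F–Ab–C) is foreign: the diatonic IV on degree 4 is F, whereas Fm comes from C minor. It is labeled iv.

i, iv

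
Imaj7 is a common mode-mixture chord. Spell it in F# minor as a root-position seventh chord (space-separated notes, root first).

F# A# C# E#

Imaj7 is built on scale degree 1, which is F# in both F# minor and its parallel. Stacking thirds in F# major on F# gives F#–A#–C#–E#.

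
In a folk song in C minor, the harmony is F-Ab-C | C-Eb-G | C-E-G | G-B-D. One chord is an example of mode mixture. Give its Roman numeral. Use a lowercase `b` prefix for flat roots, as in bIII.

In C minor (with V from harmonic minor) the diatonic chords are Cm, Ddim, Eb, Fm, G, Ab, Bb. Of the given chords, F–Ab–C = Fm, C–Eb–G = Cm and G–B–D = G are diatonic. C–E–G is not: scale degree 1 in C minor carries Cm (i). In C major the chord on that degree is C, so here it functions as I, borrowed from the parallel major.

I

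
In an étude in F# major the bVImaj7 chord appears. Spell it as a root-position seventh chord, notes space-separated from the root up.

Scale degree 6 in F# major is D#. bVImaj7 uses the lowered form, D, taken from F# minor. Stacking thirds in F# minor on D gives D–F#–A–C#.

D F# A C#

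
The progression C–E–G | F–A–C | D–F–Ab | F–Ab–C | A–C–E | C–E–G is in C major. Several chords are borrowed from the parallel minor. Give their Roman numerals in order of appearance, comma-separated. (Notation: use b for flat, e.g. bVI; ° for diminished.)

ii°, iv

C major has the diatonic set C, Dm, Em, F, G, Am, Bdim. C–E–G = C, F–A–C = F and A–C–E = Am are all diatonic. But D–F–Ab is foreign: the diatonic ii on degree 2 is Dm, whereas Ddim comes from C minor. It is labeled ii°. But F–Ab–C is foreign: the diatonic IV on degree 4 is F, whereas Fm comes from C minor. It is labeled iv.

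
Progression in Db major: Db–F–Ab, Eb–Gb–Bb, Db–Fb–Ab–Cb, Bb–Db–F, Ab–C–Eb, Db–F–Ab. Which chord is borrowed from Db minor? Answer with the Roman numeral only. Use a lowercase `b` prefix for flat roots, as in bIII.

i7

Db major has the diatonic set Db, Ebm, Fm, Gb, Ab, Bbm, Cdim. Db–F–Ab = Db, Eb–Gb–Bb = Ebm, Bb–Db–F = Bbm and Ab–C–Eb = Ab are all diatonic. Db–Fb–Ab–Cb doesn't fit — on degree 1 Db major would have Db (I). Dbm7 is the degree-1 chord of Db minor, so it is the borrowed i7.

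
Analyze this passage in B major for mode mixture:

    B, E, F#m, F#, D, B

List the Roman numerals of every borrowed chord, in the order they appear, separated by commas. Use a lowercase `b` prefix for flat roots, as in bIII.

The diatonic triads in B major are B, C#m, D#m, E, F#, G#m, A#dim. B, E and F# all belong to that set. But F#m (F#–A–C#) is foreign: the diatonic V on degree 5 is F#, whereas F#m comes from B minor. It is labeled v. D (D–F#–A) doesn't fit — on degree 3 B major would have D#m (iii). D is the degree-3 chord of B minor, so it is the borrowed bIII.

v, bIII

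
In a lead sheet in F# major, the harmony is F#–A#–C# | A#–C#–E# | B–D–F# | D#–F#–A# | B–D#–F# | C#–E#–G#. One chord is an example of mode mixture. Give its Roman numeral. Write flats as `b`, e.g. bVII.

F# major has the diatonic set F#, G#m, A#m, B, C#, D#m, E#dim. F#–A#–C# = F#, A#–C#–E# = A#m, D#–F#–A# = D#m, B–D#–F# = B and C#–E#–G# = C# all belong to that set. But B–D–F# is foreign: the diatonic IV on degree 4 is B, whereas Bm comes from F# minor. It is labeled iv.

iv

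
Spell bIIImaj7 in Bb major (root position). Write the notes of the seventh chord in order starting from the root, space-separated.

The root of bIIImaj7 is the lowered 3rd degree: D becomes Db. Building the major-seventh chord from the parallel minor on Db: Db–F–Ab–C.

Db F Ab C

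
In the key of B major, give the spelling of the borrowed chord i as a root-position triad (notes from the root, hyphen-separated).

B-D-F#

The root, B, is scale degree 1 — the same note in B major and B minor; only the chord quality changes. Stacking thirds in B minor on B gives B–D–F#.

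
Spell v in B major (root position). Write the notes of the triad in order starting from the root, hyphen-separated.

F#-A-C#

The root, F#, is scale degree 5 — the same note in B major and B minor; only the chord quality changes. In B minor the chord on F# is F#–A–C#.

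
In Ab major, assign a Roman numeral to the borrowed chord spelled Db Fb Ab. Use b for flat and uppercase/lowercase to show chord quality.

iv

The root Db is the diatonic 4th degree of Ab major; the borrowing shows in the chord quality. Diatonically Ab major has Db (IV) on that degree; Db–Fb–Ab is instead the minor chord native to Ab minor, so it takes the label iv.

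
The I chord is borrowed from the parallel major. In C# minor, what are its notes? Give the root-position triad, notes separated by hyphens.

I is built on scale degree 1, which is C# in both C# minor and its parallel. Stacking thirds in C# major on C# gives C#–E#–G#.

C#-E#-G#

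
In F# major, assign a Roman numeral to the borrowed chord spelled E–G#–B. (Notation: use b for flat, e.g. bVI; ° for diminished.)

The root E is the lowered 7th scale degree — diatonically F# major has E# there. Diatonically F# major has E#dim (vii°) on that degree; E–G#–B is instead the major chord native to F# minor, so it takes the label bVII.

bVII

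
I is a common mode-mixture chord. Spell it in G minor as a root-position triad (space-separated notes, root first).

The root, G, is scale degree 1 — the same note in G minor and G major; only the chord quality changes. Stacking thirds in G major on G gives G–B–D.

G B D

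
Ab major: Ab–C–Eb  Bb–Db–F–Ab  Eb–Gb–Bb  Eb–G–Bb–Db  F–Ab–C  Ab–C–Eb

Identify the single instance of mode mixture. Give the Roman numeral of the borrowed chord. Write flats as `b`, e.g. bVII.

Ab major has the diatonic set Ab, Bbm, Cm, Db, Eb, Fm, Gdim. Ab–C–Eb = Ab, Bb–Db–F–Ab = Bbm7, Eb–G–Bb–Db = Eb7 and F–Ab–C = Fm are all diatonic. But Eb–Gb–Bb is foreign: the diatonic V on degree 5 is Eb, whereas Ebm comes from Ab minor. It is labeled v.

v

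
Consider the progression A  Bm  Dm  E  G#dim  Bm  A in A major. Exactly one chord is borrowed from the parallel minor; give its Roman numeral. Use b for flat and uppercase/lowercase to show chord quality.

The diatonic triads in A major are A, Bm, C#m, D, E, F#m, G#dim. Of the given chords, A, Bm, E and G#dim are diatonic. But Dm (D–F–A) is foreign: the diatonic IV on degree 4 is D, whereas Dm comes from A minor. It is labeled iv.

iv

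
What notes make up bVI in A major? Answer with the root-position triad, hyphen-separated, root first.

F-A-C

Scale degree 6 in A major is F#. bVI uses the lowered form, F, taken from A minor. In A minor the chord on F is F–A–C.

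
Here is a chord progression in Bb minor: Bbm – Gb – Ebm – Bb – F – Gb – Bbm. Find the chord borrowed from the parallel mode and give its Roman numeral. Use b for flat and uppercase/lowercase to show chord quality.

The diatonic triads in Bb minor (with V from harmonic minor) are Bbm, Cdim, Db, Ebm, F, Gb, Ab. Bbm, Gb, Ebm and F all belong to that set. Bb (Bb–D–F) doesn't fit — on degree 1 Bb minor would have Bbm (i). Bb is the degree-1 chord of Bb major, so it is the borrowed I.

I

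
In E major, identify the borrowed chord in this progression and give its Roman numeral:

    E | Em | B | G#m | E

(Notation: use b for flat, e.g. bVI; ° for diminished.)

i

In E major the diatonic chords are E, F#m, G#m, A, B, C#m, D#dim. E, B and G#m are all diatonic. Em (E–G–B) doesn't fit — on degree 1 E major would have E (I). Em is the degree-1 chord of E minor, so it is the borrowed i.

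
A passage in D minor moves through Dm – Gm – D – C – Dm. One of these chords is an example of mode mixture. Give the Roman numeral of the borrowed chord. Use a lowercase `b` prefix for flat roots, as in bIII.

D minor has the diatonic set Dm, Edim, F, Gm, A, Bb, C (with V from harmonic minor). Of the given chords, Dm, Gm and C are diatonic. But D (D–F#–A) is foreign: the diatonic i on degree 1 is Dm, whereas D comes from D major. It is labeled I.

I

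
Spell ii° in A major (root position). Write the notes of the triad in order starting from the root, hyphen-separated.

B-D-F

ii° is built on scale degree 2, which is B in both A major and its parallel. Building the diminished chord from the parallel minor on B: B–D–F.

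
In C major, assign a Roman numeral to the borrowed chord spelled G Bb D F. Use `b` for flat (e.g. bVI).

G is scale degree 5 in C major. G–Bb–D–F is a minor-seventh chord — the form found in C minor, not the diatonic V (G). Borrowed into C major it is written v7.

v7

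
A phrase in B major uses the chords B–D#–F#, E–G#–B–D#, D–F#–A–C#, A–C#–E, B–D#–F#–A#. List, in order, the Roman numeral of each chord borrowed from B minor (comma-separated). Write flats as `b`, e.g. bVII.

In B major the diatonic chords are B, C#m, D#m, E, F#, G#m, A#dim. B–D#–F# = B, E–G#–B–D# = Emaj7 and B–D#–F#–A# = Bmaj7 all belong to that set. D–F#–A–C# doesn't fit — on degree 3 B major would have D#m (iii). Dmaj7 is the degree-3 chord of B minor, so it is the borrowed bIIImaj7. A–C#–E is not: scale degree 7 in B major carries A#dim (vii°). In B minor the chord on that degree is A, so here it functions as bVII, borrowed from the parallel minor.

bIIImaj7, bVII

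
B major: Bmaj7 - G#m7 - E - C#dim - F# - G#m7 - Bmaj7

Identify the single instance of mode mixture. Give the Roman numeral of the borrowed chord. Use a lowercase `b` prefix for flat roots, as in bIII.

ii°

The diatonic triads in B major are B, C#m, D#m, E, F#, G#m, A#dim. Bmaj7, G#m7, E and F# all belong to that set. C#dim (C#–E–G) is not: scale degree 2 in B major carries C#m (ii). In B minor the chord on that degree is C#dim, so here it functions as ii°, borrowed from the parallel minor.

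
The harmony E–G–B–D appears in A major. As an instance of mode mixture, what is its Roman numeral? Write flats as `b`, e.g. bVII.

v7

The root E is the diatonic 5th degree of A major; the borrowing shows in the chord quality. The diatonic chord on degree 5 would be E (V), but E–G–B–D is the minor-seventh chord from A minor. As a borrowed chord it is labeled v7.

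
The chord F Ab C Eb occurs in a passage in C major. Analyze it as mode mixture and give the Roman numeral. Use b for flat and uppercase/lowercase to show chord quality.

iv7

The root F is the diatonic 4th degree of C major; the borrowing shows in the chord quality. F–Ab–C–Eb is a minor-seventh chord — the form found in C minor, not the diatonic IV (F). Borrowed into C major it is written iv7.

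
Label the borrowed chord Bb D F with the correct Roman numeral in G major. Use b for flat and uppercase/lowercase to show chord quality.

bIII

The root Bb is the lowered 3rd scale degree — diatonically G major has B there. Diatonically G major has Bm (iii) on that degree; Bb–D–F is instead the major chord native to G minor, so it takes the label bIII.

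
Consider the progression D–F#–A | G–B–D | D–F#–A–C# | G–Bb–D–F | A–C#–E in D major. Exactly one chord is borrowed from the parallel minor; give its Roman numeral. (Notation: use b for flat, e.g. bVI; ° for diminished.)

D major has the diatonic set D, Em, F#m, G, A, Bm, C#dim. D–F#–A = D, G–B–D = G, D–F#–A–C# = Dmaj7 and A–C#–E = A are all diatonic. G–Bb–D–F doesn't fit — on degree 4 D major would have G (IV). Gm7 is the degree-4 chord of D minor, so it is the borrowed iv7.

iv7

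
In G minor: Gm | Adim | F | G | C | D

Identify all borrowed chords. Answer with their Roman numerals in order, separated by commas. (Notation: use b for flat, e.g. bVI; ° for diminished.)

G minor has the diatonic set Gm, Adim, Bb, Cm, D, Eb, F (with V from harmonic minor). Of the given chords, Gm, Adim, F and D are diatonic. But G (G–B–D) is foreign: the diatonic i on degree 1 is Gm, whereas G comes from G major. It is labeled I. But C (C–E–G) is foreign: the diatonic iv on degree 4 is Cm, whereas C comes from G major. It is labeled IV.

I, IV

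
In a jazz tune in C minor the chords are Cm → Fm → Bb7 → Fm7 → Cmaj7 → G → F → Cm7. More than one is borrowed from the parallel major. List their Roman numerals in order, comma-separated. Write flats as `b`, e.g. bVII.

The diatonic triads in C minor (with V from harmonic minor) are Cm, Ddim, Eb, Fm, G, Ab, Bb. Cm, Fm, Bb7, Fm7, G and Cm7 all belong to that set. Cmaj7 (C–E–G–B) doesn't fit — on degree 1 C minor would have Cm (i). Cmaj7 is the degree-1 chord of C major, so it is the borrowed Imaj7. But F (F–A–C) is foreign: the diatonic iv on degree 4 is Fm, whereas F comes from C major. It is labeled IV.

Imaj7, IV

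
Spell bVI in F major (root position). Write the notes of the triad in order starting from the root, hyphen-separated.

Db-F-Ab

bVI is built on the lowered scale degree 6. In F major degree 6 is D; lowered it becomes Db. Building the major chord from the parallel minor on Db: Db–F–Ab.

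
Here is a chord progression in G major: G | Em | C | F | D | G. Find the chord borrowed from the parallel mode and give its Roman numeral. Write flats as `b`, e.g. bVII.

bVII

The diatonic triads in G major are G, Am, Bm, C, D, Em, F#dim. G, Em, C and D all belong to that set. F (F–A–C) doesn't fit — on degree 7 G major would have F#dim (vii°). F is the degree-7 chord of G minor, so it is the borrowed bVII.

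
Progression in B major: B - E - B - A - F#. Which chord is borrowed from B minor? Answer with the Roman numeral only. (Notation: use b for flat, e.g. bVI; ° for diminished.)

bVII

In B major the diatonic chords are B, C#m, D#m, E, F#, G#m, A#dim. B, E and F# are all diatonic. A (A–C#–E) doesn't fit — on degree 7 B major would have A#dim (vii°). A is the degree-7 chord of B minor, so it is the borrowed bVII.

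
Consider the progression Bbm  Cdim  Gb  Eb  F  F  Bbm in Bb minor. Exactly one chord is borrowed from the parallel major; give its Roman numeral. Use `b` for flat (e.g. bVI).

IV

In Bb minor (with V from harmonic minor) the diatonic chords are Bbm, Cdim, Db, Ebm, F, Gb, Ab. Bbm, Cdim, Gb and F all belong to that set. Eb (Eb–G–Bb) doesn't fit — on degree 4 Bb minor would have Ebm (iv). Eb is the degree-4 chord of Bb major, so it is the borrowed IV.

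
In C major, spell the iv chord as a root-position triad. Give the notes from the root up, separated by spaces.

F Ab C

The root, F, is scale degree 4 — the same note in C major and C minor; only the chord quality changes. Building the minor chord from the parallel minor on F: F–Ab–C.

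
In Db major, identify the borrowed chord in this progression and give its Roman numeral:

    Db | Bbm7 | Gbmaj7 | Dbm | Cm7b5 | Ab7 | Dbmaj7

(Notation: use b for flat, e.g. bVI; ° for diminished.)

Db major has the diatonic set Db, Ebm, Fm, Gb, Ab, Bbm, Cdim. Db, Bbm7, Gbmaj7, Cm7b5, Ab7 and Dbmaj7 all belong to that set. Dbm (Db–Fb–Ab) doesn't fit — on degree 1 Db major would have Db (I). Dbm is the degree-1 chord of Db minor, so it is the borrowed i.

i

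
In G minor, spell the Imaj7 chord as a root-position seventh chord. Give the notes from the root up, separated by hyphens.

Imaj7 is built on scale degree 1, which is G in both G minor and its parallel. Building the major-seventh chord from the parallel major on G: G–B–D–F#.

G-B-D-F#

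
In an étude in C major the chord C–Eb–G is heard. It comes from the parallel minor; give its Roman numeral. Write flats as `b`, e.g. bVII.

The root C is the diatonic 1st degree of C major; the borrowing shows in the chord quality. Diatonically C major has C (I) on that degree; C–Eb–G is instead the minor chord native to C minor, so it takes the label i.

i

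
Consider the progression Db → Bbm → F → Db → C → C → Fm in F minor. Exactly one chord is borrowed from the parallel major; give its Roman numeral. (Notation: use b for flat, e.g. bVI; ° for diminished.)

The diatonic triads in F minor (with V from harmonic minor) are Fm, Gdim, Ab, Bbm, C, Db, Eb. Of the given chords, Db, Bbm, C and Fm are diatonic. F (F–A–C) doesn't fit — on degree 1 F minor would have Fm (i). F is the degree-1 chord of F major, so it is the borrowed I.

I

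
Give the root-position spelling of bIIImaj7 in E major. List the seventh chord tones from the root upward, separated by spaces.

G B D F#

Scale degree 3 in E major is G#. bIIImaj7 uses the lowered form, G, taken from E minor. In E minor the chord on G is G–B–D–F#.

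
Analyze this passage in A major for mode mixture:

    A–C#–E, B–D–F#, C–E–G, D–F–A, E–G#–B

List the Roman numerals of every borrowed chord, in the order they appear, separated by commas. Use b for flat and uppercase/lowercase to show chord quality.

In A major the diatonic chords are A, Bm, C#m, D, E, F#m, G#dim. A–C#–E = A, B–D–F# = Bm and E–G#–B = E all belong to that set. C–E–G doesn't fit — on degree 3 A major would have C#m (iii). C is the degree-3 chord of A minor, so it is the borrowed bIII. D–F–A is not: scale degree 4 in A major carries D (IV). In A minor the chord on that degree is Dm, so here it functions as iv, borrowed from the parallel minor.

bIII, iv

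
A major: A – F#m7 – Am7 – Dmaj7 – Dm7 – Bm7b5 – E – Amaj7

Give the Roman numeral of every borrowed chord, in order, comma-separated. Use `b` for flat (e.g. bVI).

A major has the diatonic set A, Bm, C#m, D, E, F#m, G#dim. A, F#m7, Dmaj7, E and Amaj7 all belong to that set. But Am7 (A–C–E–G) is foreign: the diatonic I on degree 1 is A, whereas Am7 comes from A minor. It is labeled i7. Dm7 (D–F–A–C) is not: scale degree 4 in A major carries D (IV). In A minor the chord on that degree is Dm7, so here it functions as iv7, borrowed from the parallel minor. Bm7b5 (B–D–F–A) doesn't fit — on degree 2 A major would have Bm (ii). Bm7b5 is the degree-2 chord of A minor, so it is the borrowed iiø7.

i7, iv7, iiø7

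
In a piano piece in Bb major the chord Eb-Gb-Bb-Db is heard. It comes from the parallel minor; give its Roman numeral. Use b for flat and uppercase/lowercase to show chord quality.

The root Eb is the diatonic 4th degree of Bb major; the borrowing shows in the chord quality. Eb–Gb–Bb–Db is a minor-seventh chord — the form found in Bb minor, not the diatonic IV (Eb). Borrowed into Bb major it is written iv7.

iv7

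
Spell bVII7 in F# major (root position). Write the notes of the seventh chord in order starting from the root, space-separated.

bVII7 is built on the lowered scale degree 7. In F# major degree 7 is E#; lowered it becomes E. In F# minor the chord on E is E–G#–B–D.

E G# B D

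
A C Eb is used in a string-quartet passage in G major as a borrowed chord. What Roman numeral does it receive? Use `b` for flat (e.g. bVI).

ii°

A is scale degree 2 in G major. The diatonic chord on degree 2 would be Am (ii), but A–C–Eb is the diminished chord from G minor. As a borrowed chord it is labeled ii°.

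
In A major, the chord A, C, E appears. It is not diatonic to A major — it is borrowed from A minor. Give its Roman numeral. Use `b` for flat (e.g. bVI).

A is scale degree 1 in A major. The diatonic chord on degree 1 would be A (I), but A–C–E is the minor chord from A minor. As a borrowed chord it is labeled i.

i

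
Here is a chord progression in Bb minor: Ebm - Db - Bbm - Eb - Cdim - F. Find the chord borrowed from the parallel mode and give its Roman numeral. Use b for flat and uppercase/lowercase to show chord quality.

In Bb minor (with V from harmonic minor) the diatonic chords are Bbm, Cdim, Db, Ebm, F, Gb, Ab. Of the given chords, Ebm, Db, Bbm, Cdim and F are diatonic. Eb (Eb–G–Bb) is not: scale degree 4 in Bb minor carries Ebm (iv). In Bb major the chord on that degree is Eb, so here it functions as IV, borrowed from the parallel major.

IV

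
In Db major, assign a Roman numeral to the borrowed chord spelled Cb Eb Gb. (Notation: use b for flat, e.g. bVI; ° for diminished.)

The root Cb is the lowered 7th scale degree — diatonically Db major has C there. Diatonically Db major has Cdim (vii°) on that degree; Cb–Eb–Gb is instead the major chord native to Db minor, so it takes the label bVII.

bVII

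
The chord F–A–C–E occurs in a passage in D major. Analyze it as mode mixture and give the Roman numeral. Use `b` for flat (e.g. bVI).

The root F is the lowered 3rd scale degree — diatonically D major has F# there. The diatonic chord on degree 3 would be F#m (iii), but F–A–C–E is the major-seventh chord from D minor. As a borrowed chord it is labeled bIIImaj7.

bIIImaj7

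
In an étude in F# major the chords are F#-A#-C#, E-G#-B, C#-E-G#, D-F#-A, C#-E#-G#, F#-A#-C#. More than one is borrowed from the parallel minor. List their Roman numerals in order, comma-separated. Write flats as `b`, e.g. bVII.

The diatonic triads in F# major are F#, G#m, A#m, B, C#, D#m, E#dim. Of the given chords, F#–A#–C# = F# and C#–E#–G# = C# are diatonic. But E–G#–B is foreign: the diatonic vii° on degree 7 is E#dim, whereas E comes from F# minor. It is labeled bVII. C#–E–G# is not: scale degree 5 in F# major carries C# (V). In F# minor the chord on that degree is C#m, so here it functions as v, borrowed from the parallel minor. But D–F#–A is foreign: the diatonic vi on degree 6 is D#m, whereas D comes from F# minor. It is labeled bVI.

bVII, v, bVI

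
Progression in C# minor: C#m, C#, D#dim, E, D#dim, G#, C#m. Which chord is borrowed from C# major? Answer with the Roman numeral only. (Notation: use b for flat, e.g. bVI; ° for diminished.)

C# minor has the diatonic set C#m, D#dim, E, F#m, G#, A, B (with V from harmonic minor). C#m, D#dim, E and G# are all diatonic. But C# (C#–E#–G#) is foreign: the diatonic i on degree 1 is C#m, whereas C# comes from C# major. It is labeled I.

I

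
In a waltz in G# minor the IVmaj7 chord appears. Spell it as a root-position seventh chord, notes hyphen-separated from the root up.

C#-E#-G#-B#

The root, C#, is scale degree 4 — the same note in G# minor and G# major; only the chord quality changes. In G# major the chord on C# is C#–E#–G#–B#.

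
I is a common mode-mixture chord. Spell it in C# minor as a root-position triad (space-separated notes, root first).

C# E# G#

I is built on scale degree 1, which is C# in both C# minor and its parallel. In C# major the chord on C# is C#–E#–G#.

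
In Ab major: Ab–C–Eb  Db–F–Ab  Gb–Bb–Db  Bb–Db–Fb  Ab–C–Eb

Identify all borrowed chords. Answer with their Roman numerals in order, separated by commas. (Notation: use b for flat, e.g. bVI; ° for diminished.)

bVII, ii°

Ab major has the diatonic set Ab, Bbm, Cm, Db, Eb, Fm, Gdim. Ab–C–Eb = Ab and Db–F–Ab = Db are both diatonic. Gb–Bb–Db doesn't fit — on degree 7 Ab major would have Gdim (vii°). Gb is the degree-7 chord of Ab minor, so it is the borrowed bVII. But Bb–Db–Fb is foreign: the diatonic ii on degree 2 is Bbm, whereas Bbdim comes from Ab minor. It is labeled ii°.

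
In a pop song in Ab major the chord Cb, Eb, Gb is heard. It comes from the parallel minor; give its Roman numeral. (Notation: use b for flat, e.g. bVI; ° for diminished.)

bIII

Cb is the lowered form of scale degree 3 in Ab major (the diatonic degree 3 is C). Cb–Eb–Gb is a major chord — the form found in Ab minor, not the diatonic iii (Cm). Borrowed into Ab major it is written bIII.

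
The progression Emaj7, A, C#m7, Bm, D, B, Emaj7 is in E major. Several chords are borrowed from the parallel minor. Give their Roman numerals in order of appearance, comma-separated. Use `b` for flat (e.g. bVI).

In E major the diatonic chords are E, F#m, G#m, A, B, C#m, D#dim. Emaj7, A, C#m7 and B all belong to that set. But Bm (B–D–F#) is foreign: the diatonic V on degree 5 is B, whereas Bm comes from E minor. It is labeled v. D (D–F#–A) is not: scale degree 7 in E major carries D#dim (vii°). In E minor the chord on that degree is D, so here it functions as bVII, borrowed from the parallel minor.

v, bVII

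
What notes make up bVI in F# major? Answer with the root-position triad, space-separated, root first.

The root of bVI is the lowered 6th degree: D# becomes D. In F# minor the chord on D is D–F#–A.

D F# A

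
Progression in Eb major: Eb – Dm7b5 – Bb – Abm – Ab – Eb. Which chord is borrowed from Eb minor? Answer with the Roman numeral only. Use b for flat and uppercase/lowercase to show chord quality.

iv

In Eb major the diatonic chords are Eb, Fm, Gm, Ab, Bb, Cm, Ddim. Eb, Dm7b5, Bb and Ab are all diatonic. But Abm (Ab–Cb–Eb) is foreign: the diatonic IV on degree 4 is Ab, whereas Abm comes from Eb minor. It is labeled iv.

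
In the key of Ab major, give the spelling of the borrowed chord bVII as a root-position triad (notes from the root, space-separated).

Scale degree 7 in Ab major is G. bVII uses the lowered form, Gb, taken from Ab minor. Building the major chord from the parallel minor on Gb: Gb–Bb–Db.

Gb Bb Db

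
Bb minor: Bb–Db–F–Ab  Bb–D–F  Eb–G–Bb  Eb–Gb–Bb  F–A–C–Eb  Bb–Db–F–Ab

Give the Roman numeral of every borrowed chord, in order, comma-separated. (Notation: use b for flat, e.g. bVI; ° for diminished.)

I, IV

Bb minor has the diatonic set Bbm, Cdim, Db, Ebm, F, Gb, Ab (with V from harmonic minor). Of the given chords, Bb–Db–F–Ab = Bbm7, Eb–Gb–Bb = Ebm and F–A–C–Eb = F7 are diatonic. Bb–D–F is not: scale degree 1 in Bb minor carries Bbm (i). In Bb major the chord on that degree is Bb, so here it functions as I, borrowed from the parallel major. But Eb–G–Bb is foreign: the diatonic iv on degree 4 is Ebm, whereas Eb comes from Bb major. It is labeled IV.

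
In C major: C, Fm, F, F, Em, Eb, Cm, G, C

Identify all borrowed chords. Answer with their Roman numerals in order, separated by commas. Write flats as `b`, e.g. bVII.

The diatonic triads in C major are C, Dm, Em, F, G, Am, Bdim. Of the given chords, C, F, Em and G are diatonic. Fm (F–Ab–C) is not: scale degree 4 in C major carries F (IV). In C minor the chord on that degree is Fm, so here it functions as iv, borrowed from the parallel minor. Eb (Eb–G–Bb) doesn't fit — on degree 3 C major would have Em (iii). Eb is the degree-3 chord of C minor, so it is the borrowed bIII. But Cm (C–Eb–G) is foreign: the diatonic I on degree 1 is C, whereas Cm comes from C minor. It is labeled i.

iv, bIII, i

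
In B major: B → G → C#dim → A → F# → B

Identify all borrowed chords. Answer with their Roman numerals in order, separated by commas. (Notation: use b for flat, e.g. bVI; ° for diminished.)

In B major the diatonic chords are B, C#m, D#m, E, F#, G#m, A#dim. B and F# both belong to that set. G (G–B–D) doesn't fit — on degree 6 B major would have G#m (vi). G is the degree-6 chord of B minor, so it is the borrowed bVI. C#dim (C#–E–G) doesn't fit — on degree 2 B major would have C#m (ii). C#dim is the degree-2 chord of B minor, so it is the borrowed ii°. A (A–C#–E) is not: scale degree 7 in B major carries A#dim (vii°). In B minor the chord on that degree is A, so here it functions as bVII, borrowed from the parallel minor.

bVI, ii°, bVII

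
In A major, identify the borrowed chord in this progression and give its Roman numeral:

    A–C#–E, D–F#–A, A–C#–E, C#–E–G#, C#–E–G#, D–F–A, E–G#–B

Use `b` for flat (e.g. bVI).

The diatonic triads in A major are A, Bm, C#m, D, E, F#m, G#dim. A–C#–E = A, D–F#–A = D, C#–E–G# = C#m and E–G#–B = E all belong to that set. But D–F–A is foreign: the diatonic IV on degree 4 is D, whereas Dm comes from A minor. It is labeled iv.

iv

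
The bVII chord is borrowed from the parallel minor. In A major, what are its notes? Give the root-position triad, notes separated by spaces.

Scale degree 7 in A major is G#. bVII uses the lowered form, G, taken from A minor. Stacking thirds in A minor on G gives G–B–D.

G B D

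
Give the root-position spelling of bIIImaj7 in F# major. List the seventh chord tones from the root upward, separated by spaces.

bIIImaj7 is built on the lowered scale degree 3. In F# major degree 3 is A#; lowered it becomes A. Building the major-seventh chord from the parallel minor on A: A–C#–E–G#.

A C# E G#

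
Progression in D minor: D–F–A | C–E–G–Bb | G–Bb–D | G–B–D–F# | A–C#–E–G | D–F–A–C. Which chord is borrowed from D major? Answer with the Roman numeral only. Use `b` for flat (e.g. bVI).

D minor has the diatonic set Dm, Edim, F, Gm, A, Bb, C (with V from harmonic minor). Of the given chords, D–F–A = Dm, C–E–G–Bb = C7, G–Bb–D = Gm, A–C#–E–G = A7 and D–F–A–C = Dm7 are diatonic. G–B–D–F# is not: scale degree 4 in D minor carries Gm (iv). In D major the chord on that degree is Gmaj7, so here it functions as IVmaj7, borrowed from the parallel major.

IVmaj7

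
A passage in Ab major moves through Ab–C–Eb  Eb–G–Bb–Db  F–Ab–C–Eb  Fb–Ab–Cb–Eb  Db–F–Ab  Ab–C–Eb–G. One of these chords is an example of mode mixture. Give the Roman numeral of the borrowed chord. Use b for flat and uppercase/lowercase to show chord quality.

bVImaj7

In Ab major the diatonic chords are Ab, Bbm, Cm, Db, Eb, Fm, Gdim. Ab–C–Eb = Ab, Eb–G–Bb–Db = Eb7, F–Ab–C–Eb = Fm7, Db–F–Ab = Db and Ab–C–Eb–G = Abmaj7 all belong to that set. Fb–Ab–Cb–Eb is not: scale degree 6 in Ab major carries Fm (vi). In Ab minor the chord on that degree is Fbmaj7, so here it functions as bVImaj7, borrowed from the parallel minor.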